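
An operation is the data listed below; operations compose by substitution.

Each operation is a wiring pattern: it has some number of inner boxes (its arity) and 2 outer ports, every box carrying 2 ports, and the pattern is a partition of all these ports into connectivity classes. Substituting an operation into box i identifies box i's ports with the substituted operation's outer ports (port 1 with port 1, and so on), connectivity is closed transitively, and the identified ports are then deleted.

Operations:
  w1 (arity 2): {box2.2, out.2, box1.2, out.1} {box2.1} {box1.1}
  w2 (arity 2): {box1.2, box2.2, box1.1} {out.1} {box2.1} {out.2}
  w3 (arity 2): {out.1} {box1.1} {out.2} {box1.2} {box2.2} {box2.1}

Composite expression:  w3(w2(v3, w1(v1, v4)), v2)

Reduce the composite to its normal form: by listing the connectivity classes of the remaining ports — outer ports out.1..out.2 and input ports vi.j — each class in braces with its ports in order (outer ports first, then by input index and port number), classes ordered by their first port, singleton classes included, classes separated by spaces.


{out.1} {out.2} {v1.1} {v1.2, v3.1, v3.2, v4.2} {v2.1} {v2.2} {v4.1}

Connectivity passes through glued w3-boundaries; trace each wire chain.
w1 over (v1, v4) gives {out.1, out.2, v1.2, v4.2} {v1.1} {v4.1}, out.j being that stage's outer ports
w2 over (v3, v1, v4) gives {out.1} {out.2} {v1.1} {v1.2, v3.1, v3.2, v4.2} {v4.1}, out.j being that stage's outer ports
w3 over (v3, v1, v4, v2) gives {out.1} {out.2} {v1.1} {v1.2, v3.1, v3.2, v4.2} {v2.1} {v2.2} {v4.1}, out.j being that stage's outer ports


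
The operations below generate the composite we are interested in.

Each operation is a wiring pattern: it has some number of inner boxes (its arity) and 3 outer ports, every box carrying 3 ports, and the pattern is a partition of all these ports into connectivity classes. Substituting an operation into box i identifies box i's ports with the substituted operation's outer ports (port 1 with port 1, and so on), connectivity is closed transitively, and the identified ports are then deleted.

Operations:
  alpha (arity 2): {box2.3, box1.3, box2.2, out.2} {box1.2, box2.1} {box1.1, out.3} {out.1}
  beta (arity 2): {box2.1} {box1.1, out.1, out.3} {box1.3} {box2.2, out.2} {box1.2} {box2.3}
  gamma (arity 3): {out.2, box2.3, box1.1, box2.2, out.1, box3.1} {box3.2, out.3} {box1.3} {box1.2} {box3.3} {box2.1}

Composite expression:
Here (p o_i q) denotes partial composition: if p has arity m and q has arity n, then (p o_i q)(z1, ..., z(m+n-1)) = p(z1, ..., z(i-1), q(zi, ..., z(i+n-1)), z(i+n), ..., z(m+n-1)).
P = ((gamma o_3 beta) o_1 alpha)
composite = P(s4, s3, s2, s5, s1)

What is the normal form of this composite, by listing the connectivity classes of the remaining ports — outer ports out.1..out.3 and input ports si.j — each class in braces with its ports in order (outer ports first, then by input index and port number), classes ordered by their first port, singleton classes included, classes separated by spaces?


Reachability decides: close wires over gamma-identified ports.
after alpha, the pattern on (s4, s3) reads {out.1} {out.2, s3.2, s3.3, s4.3} {out.3, s4.1} {s3.1, s4.2} (out.j = its outer ports)
after beta, the pattern on (s5, s1) reads {out.1, out.3, s5.1} {out.2, s1.2} {s1.1} {s1.3} {s5.2} {s5.3} (out.j = its outer ports)
after gamma, the pattern on (s4, s3, s2, s5, s1) reads {out.1, out.2, s2.2, s2.3, s5.1} {out.3, s1.2} {s1.1} {s1.3} {s2.1} {s3.1, s4.2} {s3.2, s3.3, s4.3} {s4.1} {s5.2} {s5.3} (out.j = its outer ports)

{out.1, out.2, s2.2, s2.3, s5.1} {out.3, s1.2} {s1.1} {s1.3} {s2.1} {s3.1, s4.2} {s3.2, s3.3, s4.3} {s4.1} {s5.2} {s5.3}


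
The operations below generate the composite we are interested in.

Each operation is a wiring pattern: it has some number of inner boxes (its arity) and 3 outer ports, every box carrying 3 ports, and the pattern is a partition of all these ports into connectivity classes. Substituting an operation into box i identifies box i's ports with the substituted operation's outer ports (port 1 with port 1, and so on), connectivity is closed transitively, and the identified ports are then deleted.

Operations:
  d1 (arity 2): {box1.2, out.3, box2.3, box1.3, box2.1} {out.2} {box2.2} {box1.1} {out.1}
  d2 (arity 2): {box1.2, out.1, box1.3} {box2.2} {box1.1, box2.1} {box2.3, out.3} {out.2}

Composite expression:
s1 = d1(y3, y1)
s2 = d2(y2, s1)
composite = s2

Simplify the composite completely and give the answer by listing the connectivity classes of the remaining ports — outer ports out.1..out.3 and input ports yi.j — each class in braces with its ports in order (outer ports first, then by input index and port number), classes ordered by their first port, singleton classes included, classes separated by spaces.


After gluing at d2, chains via deleted ports link the y-ports.
through d1, on inputs (y3, y1): {out.1} {out.2} {out.3, y1.1, y1.3, y3.2, y3.3} {y1.2} {y3.1} (out.j = stage outer ports)
through d2, on inputs (y2, y3, y1): {out.1, y2.2, y2.3} {out.2} {out.3, y1.1, y1.3, y3.2, y3.3} {y1.2} {y2.1} {y3.1} (out.j = stage outer ports)

{out.1, y2.2, y2.3} {out.2} {out.3, y1.1, y1.3, y3.2, y3.3} {y1.2} {y2.1} {y3.1}


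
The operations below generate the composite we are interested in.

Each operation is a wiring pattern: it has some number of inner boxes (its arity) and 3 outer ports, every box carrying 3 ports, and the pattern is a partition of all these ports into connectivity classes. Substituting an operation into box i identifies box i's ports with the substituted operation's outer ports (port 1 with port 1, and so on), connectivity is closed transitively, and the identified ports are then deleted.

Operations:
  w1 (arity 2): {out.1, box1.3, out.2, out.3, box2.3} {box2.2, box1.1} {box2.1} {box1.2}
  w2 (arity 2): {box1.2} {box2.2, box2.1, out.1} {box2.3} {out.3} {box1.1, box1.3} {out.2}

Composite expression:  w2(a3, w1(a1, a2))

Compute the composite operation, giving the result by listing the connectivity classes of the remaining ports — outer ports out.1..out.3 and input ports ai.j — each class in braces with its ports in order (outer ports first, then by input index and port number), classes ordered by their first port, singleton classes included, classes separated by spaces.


{out.1, a1.3, a2.3} {out.2} {out.3} {a1.1, a2.2} {a1.2} {a2.1} {a3.1, a3.3} {a3.2}

Two ports join when wires chain via w2-identified ports.
composing w1 on (a1, a2), with out.j its own outer ports: {out.1, out.2, out.3, a1.3, a2.3} {a1.1, a2.2} {a1.2} {a2.1}
composing w2 on (a3, a1, a2), with out.j its own outer ports: {out.1, a1.3, a2.3} {out.2} {out.3} {a1.1, a2.2} {a1.2} {a2.1} {a3.1, a3.3} {a3.2}


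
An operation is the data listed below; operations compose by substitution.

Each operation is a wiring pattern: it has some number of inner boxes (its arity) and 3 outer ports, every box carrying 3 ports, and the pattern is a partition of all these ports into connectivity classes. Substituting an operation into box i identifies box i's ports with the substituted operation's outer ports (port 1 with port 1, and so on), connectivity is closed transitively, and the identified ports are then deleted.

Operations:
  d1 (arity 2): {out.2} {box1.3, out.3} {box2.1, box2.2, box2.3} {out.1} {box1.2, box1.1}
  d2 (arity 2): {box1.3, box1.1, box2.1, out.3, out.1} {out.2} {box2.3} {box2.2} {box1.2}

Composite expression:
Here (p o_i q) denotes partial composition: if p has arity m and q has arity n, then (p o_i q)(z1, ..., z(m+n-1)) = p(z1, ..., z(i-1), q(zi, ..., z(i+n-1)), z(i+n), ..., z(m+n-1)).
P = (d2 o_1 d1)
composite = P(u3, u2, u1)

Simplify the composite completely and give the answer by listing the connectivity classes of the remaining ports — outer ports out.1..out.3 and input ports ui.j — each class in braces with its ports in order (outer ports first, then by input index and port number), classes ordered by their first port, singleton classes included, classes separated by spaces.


Treat the ports identified at d2 as solder joints: merge, then drop.
d1 over (u3, u2) gives {out.1} {out.2} {out.3, u3.3} {u2.1, u2.2, u2.3} {u3.1, u3.2}, out.j being that stage's outer ports
d2 over (u3, u2, u1) gives {out.1, out.3, u1.1, u3.3} {out.2} {u1.2} {u1.3} {u2.1, u2.2, u2.3} {u3.1, u3.2}, out.j being that stage's outer ports

{out.1, out.3, u1.1, u3.3} {out.2} {u1.2} {u1.3} {u2.1, u2.2, u2.3} {u3.1, u3.2}


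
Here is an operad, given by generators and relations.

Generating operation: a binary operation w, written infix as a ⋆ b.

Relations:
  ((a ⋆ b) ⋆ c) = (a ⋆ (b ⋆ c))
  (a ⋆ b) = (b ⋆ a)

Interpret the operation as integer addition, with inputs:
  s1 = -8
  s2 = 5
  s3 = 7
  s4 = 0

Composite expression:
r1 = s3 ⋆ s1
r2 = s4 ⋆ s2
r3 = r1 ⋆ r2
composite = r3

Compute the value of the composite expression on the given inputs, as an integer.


4

(s3 ⋆ s1) = -1
(s4 ⋆ s2) = 5
((s3 ⋆ s1) ⋆ (s4 ⋆ s2)) = 4


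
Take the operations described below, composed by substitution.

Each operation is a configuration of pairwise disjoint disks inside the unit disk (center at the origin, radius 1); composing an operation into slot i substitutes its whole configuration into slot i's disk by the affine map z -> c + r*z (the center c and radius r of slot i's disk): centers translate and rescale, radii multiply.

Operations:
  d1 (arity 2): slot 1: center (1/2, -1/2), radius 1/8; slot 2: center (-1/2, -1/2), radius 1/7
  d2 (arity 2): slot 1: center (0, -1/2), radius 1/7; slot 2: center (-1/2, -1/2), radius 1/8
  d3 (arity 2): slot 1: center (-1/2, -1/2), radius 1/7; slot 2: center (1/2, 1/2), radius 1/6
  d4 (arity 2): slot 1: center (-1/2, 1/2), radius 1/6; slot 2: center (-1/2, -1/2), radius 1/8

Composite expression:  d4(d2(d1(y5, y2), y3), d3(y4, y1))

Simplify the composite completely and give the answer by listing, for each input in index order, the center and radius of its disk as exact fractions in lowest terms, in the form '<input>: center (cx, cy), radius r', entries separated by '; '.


y1: center (-7/16, -7/16), radius 1/48; y2: center (-43/84, 17/42), radius 1/294; y3: center (-7/12, 5/12), radius 1/48; y4: center (-9/16, -9/16), radius 1/56; y5: center (-41/84, 17/42), radius 1/336

Only the slot chain above each y matters under d4; compose those maps.
y5: after 3 affine steps, its disk has center (-41/84, 17/42), radius 1/336
y2: after 3 affine steps, its disk has center (-43/84, 17/42), radius 1/294
y3: after 2 affine steps, its disk has center (-7/12, 5/12), radius 1/48
y4: after 2 affine steps, its disk has center (-9/16, -9/16), radius 1/56
y1: after 2 affine steps, its disk has center (-7/16, -7/16), radius 1/48


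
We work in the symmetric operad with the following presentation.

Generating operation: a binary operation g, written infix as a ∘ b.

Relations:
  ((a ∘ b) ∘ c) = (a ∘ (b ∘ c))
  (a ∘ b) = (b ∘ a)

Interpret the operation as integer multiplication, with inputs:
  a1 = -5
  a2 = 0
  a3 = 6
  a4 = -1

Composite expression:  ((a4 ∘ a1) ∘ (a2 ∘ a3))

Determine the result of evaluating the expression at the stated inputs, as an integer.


0

(a4 ∘ a1) = 5
(a2 ∘ a3) = 0
((a4 ∘ a1) ∘ (a2 ∘ a3)) = 0


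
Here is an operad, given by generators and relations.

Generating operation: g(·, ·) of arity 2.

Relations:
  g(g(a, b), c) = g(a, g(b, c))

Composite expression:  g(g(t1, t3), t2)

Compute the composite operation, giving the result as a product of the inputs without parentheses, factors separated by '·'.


Under associativity of g, the answer is the t's in reading order.
g(t1, t3) linearizes to t1 · t3
g(g(t1, t3), t2) linearizes to t1 · t3 · t2

t1 · t3 · t2


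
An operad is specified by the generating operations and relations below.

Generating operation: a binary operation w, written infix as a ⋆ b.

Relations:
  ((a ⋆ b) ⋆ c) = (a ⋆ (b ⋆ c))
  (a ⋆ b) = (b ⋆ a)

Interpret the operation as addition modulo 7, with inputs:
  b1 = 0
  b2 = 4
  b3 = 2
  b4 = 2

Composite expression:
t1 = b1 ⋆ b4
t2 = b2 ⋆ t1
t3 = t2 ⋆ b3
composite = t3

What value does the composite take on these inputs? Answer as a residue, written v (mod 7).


1 (mod 7)

(b1 ⋆ b4) = 2
(b2 ⋆ (b1 ⋆ b4)) = 6
((b2 ⋆ (b1 ⋆ b4)) ⋆ b3) = 1


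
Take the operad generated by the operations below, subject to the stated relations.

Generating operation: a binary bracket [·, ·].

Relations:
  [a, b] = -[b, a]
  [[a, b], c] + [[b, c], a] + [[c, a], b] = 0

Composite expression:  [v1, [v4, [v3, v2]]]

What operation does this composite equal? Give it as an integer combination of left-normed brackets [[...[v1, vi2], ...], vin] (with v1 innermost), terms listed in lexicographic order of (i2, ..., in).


[[[v1, v2], v3], v4] - [[[v1, v3], v2], v4] - [[[v1, v4], v2], v3] + [[[v1, v4], v3], v2]

Left-normed coefficients sit on the v1-initial expansion words.
Composite bracket: [v1, [v4, [v3, v2]]]
Full expansion: 8 signed words from ab - ba (2^3 = 8).
Words beginning with v1 determine it all:
  from v1v2v3v4, sign +1: term +[[[v1, v2], v3], v4]
  from v1v3v2v4, sign -1: term -[[[v1, v3], v2], v4]
  from v1v4v2v3, sign -1: term -[[[v1, v4], v2], v3]
  from v1v4v3v2, sign +1: term +[[[v1, v4], v3], v2]


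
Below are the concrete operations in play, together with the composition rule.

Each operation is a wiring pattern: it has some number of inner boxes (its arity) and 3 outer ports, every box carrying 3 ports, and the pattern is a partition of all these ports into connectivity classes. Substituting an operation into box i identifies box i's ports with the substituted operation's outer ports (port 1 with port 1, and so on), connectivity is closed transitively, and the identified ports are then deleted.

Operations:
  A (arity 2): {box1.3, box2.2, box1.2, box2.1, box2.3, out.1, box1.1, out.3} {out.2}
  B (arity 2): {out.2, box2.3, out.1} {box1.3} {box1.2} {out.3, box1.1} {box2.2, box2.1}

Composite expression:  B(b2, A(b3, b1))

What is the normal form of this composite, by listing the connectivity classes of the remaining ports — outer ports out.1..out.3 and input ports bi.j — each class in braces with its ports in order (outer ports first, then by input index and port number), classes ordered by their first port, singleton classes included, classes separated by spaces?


{out.1, out.2, b1.1, b1.2, b1.3, b3.1, b3.2, b3.3} {out.3, b2.1} {b2.2} {b2.3}

After gluing at B, chains via deleted ports link the b-ports.
through A, on inputs (b3, b1): {out.1, out.3, b1.1, b1.2, b1.3, b3.1, b3.2, b3.3} {out.2} (out.j = stage outer ports)
through B, on inputs (b2, b3, b1): {out.1, out.2, b1.1, b1.2, b1.3, b3.1, b3.2, b3.3} {out.3, b2.1} {b2.2} {b2.3} (out.j = stage outer ports)


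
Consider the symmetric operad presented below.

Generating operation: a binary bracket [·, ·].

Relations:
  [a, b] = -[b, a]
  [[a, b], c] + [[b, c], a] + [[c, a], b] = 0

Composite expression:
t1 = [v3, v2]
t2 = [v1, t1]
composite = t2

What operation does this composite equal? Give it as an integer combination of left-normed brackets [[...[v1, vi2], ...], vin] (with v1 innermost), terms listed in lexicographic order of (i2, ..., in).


-[[v1, v2], v3] + [[v1, v3], v2]

A multilinear Lie element is pinned by v1-initial words (v1 innermost).
Composite bracket: [v1, [v3, v2]]
Expanding via [a, b] = ab - ba: 4 signed words (2^2 = 4).
Only words starting with v1 matter:
  v1v2v3 appears with sign -1, giving the term -[[v1, v2], v3]
  v1v3v2 appears with sign +1, giving the term +[[v1, v3], v2]


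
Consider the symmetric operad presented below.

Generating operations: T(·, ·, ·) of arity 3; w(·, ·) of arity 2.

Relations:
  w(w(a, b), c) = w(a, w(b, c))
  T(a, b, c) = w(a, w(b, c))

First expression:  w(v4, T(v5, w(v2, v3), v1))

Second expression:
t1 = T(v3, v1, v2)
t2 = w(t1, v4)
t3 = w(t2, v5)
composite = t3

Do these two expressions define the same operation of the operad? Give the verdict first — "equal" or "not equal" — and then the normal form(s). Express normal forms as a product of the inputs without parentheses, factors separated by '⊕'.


The first expression reduces to v4 ⊕ v5 ⊕ v2 ⊕ v3 ⊕ v1
The second expression reduces to v3 ⊕ v1 ⊕ v2 ⊕ v4 ⊕ v5
The normal forms differ: not equal.

not equal — first v4 ⊕ v5 ⊕ v2 ⊕ v3 ⊕ v1, second v3 ⊕ v1 ⊕ v2 ⊕ v4 ⊕ v5


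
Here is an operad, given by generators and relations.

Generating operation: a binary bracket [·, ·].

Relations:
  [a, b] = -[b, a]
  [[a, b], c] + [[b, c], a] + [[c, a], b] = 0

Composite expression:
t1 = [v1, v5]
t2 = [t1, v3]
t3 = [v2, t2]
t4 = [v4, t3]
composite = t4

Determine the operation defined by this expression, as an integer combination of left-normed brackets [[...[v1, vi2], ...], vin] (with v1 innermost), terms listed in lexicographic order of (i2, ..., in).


[[[[v1, v5], v3], v2], v4]

Antisymmetry and Jacobi reduce to v1-anchored left-normed brackets.
Composite bracket: [v4, [v2, [[v1, v5], v3]]]
The bracket unfolds into 16 signed words via [a, b] = ab - ba (2^4 = 16).
Coefficients come from the v1-initial words:
  the word v1v5v3v2v4 carries sign +1 and contributes +[[[[v1, v5], v3], v2], v4]


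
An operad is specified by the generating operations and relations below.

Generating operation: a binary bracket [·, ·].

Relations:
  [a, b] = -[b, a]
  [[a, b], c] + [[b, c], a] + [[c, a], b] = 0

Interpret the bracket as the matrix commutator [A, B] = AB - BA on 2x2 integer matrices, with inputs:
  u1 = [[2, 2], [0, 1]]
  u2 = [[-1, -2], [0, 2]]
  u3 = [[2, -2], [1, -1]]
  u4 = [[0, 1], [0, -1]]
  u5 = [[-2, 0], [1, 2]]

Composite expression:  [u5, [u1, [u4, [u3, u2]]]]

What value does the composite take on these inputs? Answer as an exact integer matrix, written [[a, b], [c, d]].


[u3, u2] = [[2, -12], [-3, -2]]
[u4, [u3, u2]] = [[-3, -16], [3, 3]]
[u1, [u4, [u3, u2]]] = [[6, -4], [-3, -6]]
[u5, [u1, [u4, [u3, u2]]]] = [[4, 16], [0, -4]]

[[4, 16], [0, -4]]


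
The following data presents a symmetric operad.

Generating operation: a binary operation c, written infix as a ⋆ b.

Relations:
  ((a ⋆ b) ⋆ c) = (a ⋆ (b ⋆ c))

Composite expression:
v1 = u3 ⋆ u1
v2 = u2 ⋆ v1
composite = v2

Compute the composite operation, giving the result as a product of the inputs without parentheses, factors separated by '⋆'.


Under associativity of c, the answer is the u's in reading order.
(u3 ⋆ u1) linearizes to u3 ⋆ u1
(u2 ⋆ (u3 ⋆ u1)) linearizes to u2 ⋆ u3 ⋆ u1

u2 ⋆ u3 ⋆ u1


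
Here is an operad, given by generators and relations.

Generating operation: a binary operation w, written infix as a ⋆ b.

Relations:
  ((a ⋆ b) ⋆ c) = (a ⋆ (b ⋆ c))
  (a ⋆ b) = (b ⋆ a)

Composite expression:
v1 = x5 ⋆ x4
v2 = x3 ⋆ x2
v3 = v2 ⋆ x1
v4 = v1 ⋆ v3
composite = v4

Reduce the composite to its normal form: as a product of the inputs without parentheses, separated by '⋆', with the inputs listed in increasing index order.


x1 ⋆ x2 ⋆ x3 ⋆ x4 ⋆ x5

Both nesting and order wash out for w; what remains is which x's occur.
(x5 ⋆ x4) collapses to x5 ⋆ x4
(x3 ⋆ x2) collapses to x3 ⋆ x2
((x3 ⋆ x2) ⋆ x1) collapses to x3 ⋆ x2 ⋆ x1
((x5 ⋆ x4) ⋆ ((x3 ⋆ x2) ⋆ x1)) collapses to x5 ⋆ x4 ⋆ x3 ⋆ x2 ⋆ x1
putting the inputs in ascending order: x1 ⋆ x2 ⋆ x3 ⋆ x4 ⋆ x5


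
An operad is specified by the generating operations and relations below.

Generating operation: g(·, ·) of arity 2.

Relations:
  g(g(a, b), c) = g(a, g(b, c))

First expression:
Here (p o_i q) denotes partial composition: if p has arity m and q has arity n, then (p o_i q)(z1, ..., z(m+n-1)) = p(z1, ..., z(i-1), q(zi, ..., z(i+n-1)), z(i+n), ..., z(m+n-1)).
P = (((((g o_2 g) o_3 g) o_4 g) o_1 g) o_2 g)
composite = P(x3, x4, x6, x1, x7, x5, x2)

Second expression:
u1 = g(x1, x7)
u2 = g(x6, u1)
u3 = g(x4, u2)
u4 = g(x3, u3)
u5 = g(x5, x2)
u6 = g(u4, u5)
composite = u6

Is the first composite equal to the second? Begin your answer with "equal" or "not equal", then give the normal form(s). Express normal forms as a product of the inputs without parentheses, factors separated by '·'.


In normal form, the first expression is x3 · x4 · x6 · x1 · x7 · x5 · x2
In normal form, the second expression is x3 · x4 · x6 · x1 · x7 · x5 · x2
Identical normal forms: equal.

equal — both sides give x3 · x4 · x6 · x1 · x7 · x5 · x2


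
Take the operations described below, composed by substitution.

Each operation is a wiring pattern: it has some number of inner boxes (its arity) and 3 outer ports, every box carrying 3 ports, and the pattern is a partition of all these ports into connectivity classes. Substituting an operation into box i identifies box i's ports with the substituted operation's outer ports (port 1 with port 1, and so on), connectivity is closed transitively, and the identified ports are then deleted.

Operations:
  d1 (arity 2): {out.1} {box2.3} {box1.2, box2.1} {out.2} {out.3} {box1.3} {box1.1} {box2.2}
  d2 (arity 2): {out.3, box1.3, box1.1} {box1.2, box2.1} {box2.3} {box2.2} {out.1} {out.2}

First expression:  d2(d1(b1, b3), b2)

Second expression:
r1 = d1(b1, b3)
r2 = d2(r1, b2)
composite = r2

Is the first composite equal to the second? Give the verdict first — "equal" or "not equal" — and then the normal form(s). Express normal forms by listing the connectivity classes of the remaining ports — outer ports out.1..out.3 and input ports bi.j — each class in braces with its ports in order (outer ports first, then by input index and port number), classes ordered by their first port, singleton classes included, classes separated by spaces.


The first expression, normalized: {out.1} {out.2} {out.3} {b1.1} {b1.2, b3.1} {b1.3} {b2.1} {b2.2} {b2.3} {b3.2} {b3.3}
The second expression, normalized: {out.1} {out.2} {out.3} {b1.1} {b1.2, b3.1} {b1.3} {b2.1} {b2.2} {b2.3} {b3.2} {b3.3}
Both agree, so they are equal.

equal; both compose to {out.1} {out.2} {out.3} {b1.1} {b1.2, b3.1} {b1.3} {b2.1} {b2.2} {b2.3} {b3.2} {b3.3}


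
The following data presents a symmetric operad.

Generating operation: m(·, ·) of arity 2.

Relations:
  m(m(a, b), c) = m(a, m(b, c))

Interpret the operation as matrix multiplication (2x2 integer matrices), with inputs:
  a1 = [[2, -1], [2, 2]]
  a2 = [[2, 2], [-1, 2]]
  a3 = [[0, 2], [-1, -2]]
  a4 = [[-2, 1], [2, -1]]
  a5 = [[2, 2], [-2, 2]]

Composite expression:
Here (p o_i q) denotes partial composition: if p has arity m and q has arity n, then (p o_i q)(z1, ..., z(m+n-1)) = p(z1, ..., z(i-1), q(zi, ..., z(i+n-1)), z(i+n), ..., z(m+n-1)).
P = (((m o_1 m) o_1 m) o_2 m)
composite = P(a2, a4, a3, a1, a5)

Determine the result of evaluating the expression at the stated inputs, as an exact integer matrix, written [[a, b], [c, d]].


[[0, 0], [18, 150]]

m(a4, a3) = [[-1, -6], [1, 6]]
m(a2, m(a4, a3)) = [[0, 0], [3, 18]]
m(m(a2, m(a4, a3)), a1) = [[0, 0], [42, 33]]
m(m(m(a2, m(a4, a3)), a1), a5) = [[0, 0], [18, 150]]


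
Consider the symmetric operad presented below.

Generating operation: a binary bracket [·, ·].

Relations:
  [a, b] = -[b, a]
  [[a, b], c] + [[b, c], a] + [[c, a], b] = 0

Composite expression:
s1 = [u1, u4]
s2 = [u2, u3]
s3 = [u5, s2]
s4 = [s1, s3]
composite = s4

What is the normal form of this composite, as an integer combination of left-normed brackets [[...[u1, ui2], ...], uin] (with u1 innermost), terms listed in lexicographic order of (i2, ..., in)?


-[[[[u1, u4], u2], u3], u5] + [[[[u1, u4], u3], u2], u5] + [[[[u1, u4], u5], u2], u3] - [[[[u1, u4], u5], u3], u2]


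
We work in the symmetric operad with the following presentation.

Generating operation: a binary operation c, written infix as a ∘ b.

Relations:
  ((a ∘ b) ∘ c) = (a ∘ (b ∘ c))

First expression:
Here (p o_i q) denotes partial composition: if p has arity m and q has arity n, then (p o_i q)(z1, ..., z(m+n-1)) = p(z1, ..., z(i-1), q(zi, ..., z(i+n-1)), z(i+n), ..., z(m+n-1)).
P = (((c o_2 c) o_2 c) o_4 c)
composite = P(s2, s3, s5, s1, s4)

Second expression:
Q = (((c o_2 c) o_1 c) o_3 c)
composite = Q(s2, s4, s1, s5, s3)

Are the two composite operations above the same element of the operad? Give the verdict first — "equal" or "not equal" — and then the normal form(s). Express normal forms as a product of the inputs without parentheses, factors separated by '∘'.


Reducing the first expression gives s2 ∘ s3 ∘ s5 ∘ s1 ∘ s4
Reducing the second expression gives s2 ∘ s4 ∘ s1 ∘ s5 ∘ s3
They disagree, so not equal.

not equal — first s2 ∘ s3 ∘ s5 ∘ s1 ∘ s4, second s2 ∘ s4 ∘ s1 ∘ s5 ∘ s3


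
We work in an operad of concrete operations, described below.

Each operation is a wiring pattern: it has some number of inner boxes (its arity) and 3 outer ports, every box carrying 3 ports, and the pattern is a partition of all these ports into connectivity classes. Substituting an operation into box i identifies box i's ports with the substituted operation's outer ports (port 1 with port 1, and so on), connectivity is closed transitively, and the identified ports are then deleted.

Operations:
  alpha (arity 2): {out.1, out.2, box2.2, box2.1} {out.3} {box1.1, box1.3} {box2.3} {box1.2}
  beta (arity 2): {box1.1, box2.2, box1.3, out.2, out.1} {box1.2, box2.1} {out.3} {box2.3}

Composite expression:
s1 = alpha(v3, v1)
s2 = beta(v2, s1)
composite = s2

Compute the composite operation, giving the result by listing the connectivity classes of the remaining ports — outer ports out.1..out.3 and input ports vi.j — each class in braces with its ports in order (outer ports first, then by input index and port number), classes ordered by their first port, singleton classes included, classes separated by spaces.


Substituting into beta glues patterns; closure does the rest.
composing alpha on (v3, v1), with out.j its own outer ports: {out.1, out.2, v1.1, v1.2} {out.3} {v1.3} {v3.1, v3.3} {v3.2}
composing beta on (v2, v3, v1), with out.j its own outer ports: {out.1, out.2, v1.1, v1.2, v2.1, v2.2, v2.3} {out.3} {v1.3} {v3.1, v3.3} {v3.2}

{out.1, out.2, v1.1, v1.2, v2.1, v2.2, v2.3} {out.3} {v1.3} {v3.1, v3.3} {v3.2}


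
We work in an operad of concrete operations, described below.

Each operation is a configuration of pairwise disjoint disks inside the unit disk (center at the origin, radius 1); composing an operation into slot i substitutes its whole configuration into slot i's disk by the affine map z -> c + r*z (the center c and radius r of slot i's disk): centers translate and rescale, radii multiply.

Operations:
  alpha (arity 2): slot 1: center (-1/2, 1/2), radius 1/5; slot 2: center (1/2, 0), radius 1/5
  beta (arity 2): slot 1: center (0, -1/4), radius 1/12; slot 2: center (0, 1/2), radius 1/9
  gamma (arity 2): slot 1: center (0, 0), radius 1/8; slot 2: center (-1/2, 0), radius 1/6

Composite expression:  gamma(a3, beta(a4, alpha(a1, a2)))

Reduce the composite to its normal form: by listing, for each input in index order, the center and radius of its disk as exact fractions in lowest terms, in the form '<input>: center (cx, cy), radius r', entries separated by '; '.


a1: center (-55/108, 5/54), radius 1/270; a2: center (-53/108, 1/12), radius 1/270; a3: center (0, 0), radius 1/8; a4: center (-1/2, -1/24), radius 1/72

Each a-disk chains the slot maps above it in gamma; radii multiply.
a3: after 1 affine step, its disk has center (0, 0), radius 1/8
a4: after 2 affine steps, its disk has center (-1/2, -1/24), radius 1/72
a1: after 3 affine steps, its disk has center (-55/108, 5/54), radius 1/270
a2: after 3 affine steps, its disk has center (-53/108, 1/12), radius 1/270


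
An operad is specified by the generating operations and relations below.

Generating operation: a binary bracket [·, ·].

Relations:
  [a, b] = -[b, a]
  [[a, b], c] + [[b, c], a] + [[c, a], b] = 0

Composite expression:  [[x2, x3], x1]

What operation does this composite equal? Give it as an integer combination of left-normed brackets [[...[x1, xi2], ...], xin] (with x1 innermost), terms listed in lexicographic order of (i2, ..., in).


-[[x1, x2], x3] + [[x1, x3], x2]

Skip Jacobi rewriting: expand, keep x1-initial words, read off terms.
Composite bracket: [[x2, x3], x1]
Full expansion: 4 signed words from ab - ba (2^2 = 4).
Keep just the words that open with x1:
  word x1x2x3 has sign -1, contributing -[[x1, x2], x3]
  word x1x3x2 has sign +1, contributing +[[x1, x3], x2]


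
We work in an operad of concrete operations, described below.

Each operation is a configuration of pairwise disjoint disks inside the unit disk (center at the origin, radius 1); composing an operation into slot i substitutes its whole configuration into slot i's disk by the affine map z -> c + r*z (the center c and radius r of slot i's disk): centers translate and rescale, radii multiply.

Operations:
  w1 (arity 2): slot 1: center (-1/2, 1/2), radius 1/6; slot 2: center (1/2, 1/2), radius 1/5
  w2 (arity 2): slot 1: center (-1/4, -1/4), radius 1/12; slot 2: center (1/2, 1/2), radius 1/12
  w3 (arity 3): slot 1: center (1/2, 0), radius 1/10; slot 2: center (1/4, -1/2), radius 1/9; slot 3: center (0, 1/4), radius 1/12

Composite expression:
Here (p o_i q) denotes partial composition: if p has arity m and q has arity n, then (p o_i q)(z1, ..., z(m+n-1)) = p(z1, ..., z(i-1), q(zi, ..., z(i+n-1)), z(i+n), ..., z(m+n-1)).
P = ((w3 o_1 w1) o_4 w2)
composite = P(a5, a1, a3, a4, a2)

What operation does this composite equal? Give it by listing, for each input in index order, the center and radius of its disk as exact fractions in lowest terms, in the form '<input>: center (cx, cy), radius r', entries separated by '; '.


a1: center (11/20, 1/20), radius 1/50; a2: center (1/24, 7/24), radius 1/144; a3: center (1/4, -1/2), radius 1/9; a4: center (-1/48, 11/48), radius 1/144; a5: center (9/20, 1/20), radius 1/60

Affine substitution under w3: radii multiply and a-centers shift.
a5 passes through 2 substitutions, ending at center (9/20, 1/20), radius 1/60
a1 passes through 2 substitutions, ending at center (11/20, 1/20), radius 1/50
a3 passes through 1 substitution, ending at center (1/4, -1/2), radius 1/9
a4 passes through 2 substitutions, ending at center (-1/48, 11/48), radius 1/144
a2 passes through 2 substitutions, ending at center (1/24, 7/24), radius 1/144


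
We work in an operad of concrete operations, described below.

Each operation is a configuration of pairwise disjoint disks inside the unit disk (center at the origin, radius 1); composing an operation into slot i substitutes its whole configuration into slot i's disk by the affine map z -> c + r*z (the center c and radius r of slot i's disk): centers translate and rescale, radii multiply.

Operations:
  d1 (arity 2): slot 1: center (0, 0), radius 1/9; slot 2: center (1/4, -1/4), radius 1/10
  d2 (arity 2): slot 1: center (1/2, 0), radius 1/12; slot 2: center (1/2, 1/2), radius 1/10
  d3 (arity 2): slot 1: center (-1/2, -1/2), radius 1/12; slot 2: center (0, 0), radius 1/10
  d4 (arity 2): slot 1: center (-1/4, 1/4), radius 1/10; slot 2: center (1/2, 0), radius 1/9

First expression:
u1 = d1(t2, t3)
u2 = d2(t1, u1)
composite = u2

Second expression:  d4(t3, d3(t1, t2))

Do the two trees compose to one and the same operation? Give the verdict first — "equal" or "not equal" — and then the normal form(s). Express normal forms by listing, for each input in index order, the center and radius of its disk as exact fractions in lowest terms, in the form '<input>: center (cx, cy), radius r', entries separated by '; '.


not equal; first: t1: center (1/2, 0), radius 1/12; t2: center (1/2, 1/2), radius 1/90; t3: center (21/40, 19/40), radius 1/100; second: t1: center (4/9, -1/18), radius 1/108; t2: center (1/2, 0), radius 1/90; t3: center (-1/4, 1/4), radius 1/10

The first composite normalizes to t1: center (1/2, 0), radius 1/12; t2: center (1/2, 1/2), radius 1/90; t3: center (21/40, 19/40), radius 1/100
The second composite normalizes to t1: center (4/9, -1/18), radius 1/108; t2: center (1/2, 0), radius 1/90; t3: center (-1/4, 1/4), radius 1/10
No match — not equal.


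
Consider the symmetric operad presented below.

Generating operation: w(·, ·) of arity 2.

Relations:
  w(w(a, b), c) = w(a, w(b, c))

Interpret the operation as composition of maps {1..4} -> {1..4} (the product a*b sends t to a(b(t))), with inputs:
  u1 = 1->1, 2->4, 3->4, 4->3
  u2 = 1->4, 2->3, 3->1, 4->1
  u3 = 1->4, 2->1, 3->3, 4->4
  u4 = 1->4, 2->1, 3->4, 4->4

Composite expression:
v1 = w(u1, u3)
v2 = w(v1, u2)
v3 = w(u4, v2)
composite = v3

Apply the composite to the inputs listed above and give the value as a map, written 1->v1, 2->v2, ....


w(u1, u3) = 1->3, 2->1, 3->4, 4->3
w(w(u1, u3), u2) = 1->3, 2->4, 3->3, 4->3
w(u4, w(w(u1, u3), u2)) = 1->4, 2->4, 3->4, 4->4

1->4, 2->4, 3->4, 4->4


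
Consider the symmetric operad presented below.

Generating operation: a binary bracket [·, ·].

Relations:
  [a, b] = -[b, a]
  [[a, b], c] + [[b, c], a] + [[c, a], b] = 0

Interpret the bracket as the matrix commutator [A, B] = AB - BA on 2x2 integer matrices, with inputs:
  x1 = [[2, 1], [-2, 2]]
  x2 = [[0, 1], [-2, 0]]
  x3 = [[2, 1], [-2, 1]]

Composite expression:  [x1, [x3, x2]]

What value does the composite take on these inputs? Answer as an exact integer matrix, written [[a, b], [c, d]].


[[4, 0], [0, -4]]

[x3, x2] = [[0, 1], [2, 0]]
[x1, [x3, x2]] = [[4, 0], [0, -4]]


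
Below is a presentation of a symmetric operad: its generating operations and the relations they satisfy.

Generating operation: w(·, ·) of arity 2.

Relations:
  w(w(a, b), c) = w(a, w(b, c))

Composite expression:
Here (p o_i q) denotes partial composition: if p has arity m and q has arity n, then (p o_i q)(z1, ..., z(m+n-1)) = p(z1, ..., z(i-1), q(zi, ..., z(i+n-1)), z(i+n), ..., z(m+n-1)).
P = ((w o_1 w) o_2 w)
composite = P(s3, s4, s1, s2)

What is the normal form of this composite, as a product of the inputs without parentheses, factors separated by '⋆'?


Associativity of w dissolves the nesting; only the s-input order survives.
w(s4, s1) linearizes to s4 ⋆ s1
w(s3, w(s4, s1)) linearizes to s3 ⋆ s4 ⋆ s1
w(w(s3, w(s4, s1)), s2) linearizes to s3 ⋆ s4 ⋆ s1 ⋆ s2

s3 ⋆ s4 ⋆ s1 ⋆ s2


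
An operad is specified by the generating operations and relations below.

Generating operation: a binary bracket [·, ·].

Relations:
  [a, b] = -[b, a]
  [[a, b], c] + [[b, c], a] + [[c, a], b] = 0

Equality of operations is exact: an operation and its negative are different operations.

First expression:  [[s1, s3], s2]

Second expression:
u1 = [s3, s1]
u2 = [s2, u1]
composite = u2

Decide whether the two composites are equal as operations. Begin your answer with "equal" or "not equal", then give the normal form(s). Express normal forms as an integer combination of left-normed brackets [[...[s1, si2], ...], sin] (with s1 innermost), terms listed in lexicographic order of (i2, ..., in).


equal; the common form is [[s1, s3], s2]

The first composite normalizes to [[s1, s3], s2]
The second composite normalizes to [[s1, s3], s2]
Same normal form: equal.


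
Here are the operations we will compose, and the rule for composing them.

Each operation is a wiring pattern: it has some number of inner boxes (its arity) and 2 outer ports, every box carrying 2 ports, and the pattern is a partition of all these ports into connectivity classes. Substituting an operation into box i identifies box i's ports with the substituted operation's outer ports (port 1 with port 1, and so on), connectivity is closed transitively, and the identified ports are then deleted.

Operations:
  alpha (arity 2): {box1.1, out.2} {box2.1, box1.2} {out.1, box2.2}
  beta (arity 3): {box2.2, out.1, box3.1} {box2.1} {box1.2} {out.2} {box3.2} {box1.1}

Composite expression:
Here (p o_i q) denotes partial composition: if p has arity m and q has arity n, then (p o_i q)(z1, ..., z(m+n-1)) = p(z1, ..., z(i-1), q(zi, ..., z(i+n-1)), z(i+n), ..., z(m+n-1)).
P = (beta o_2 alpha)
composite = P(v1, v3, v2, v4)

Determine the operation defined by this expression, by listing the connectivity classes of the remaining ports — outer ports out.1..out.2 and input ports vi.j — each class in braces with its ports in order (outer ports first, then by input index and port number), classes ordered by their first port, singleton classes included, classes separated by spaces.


{out.1, v3.1, v4.1} {out.2} {v1.1} {v1.2} {v2.1, v3.2} {v2.2} {v4.2}

Connectivity passes through glued beta-boundaries; trace each wire chain.
the subtree at alpha composes to {out.1, v2.2} {out.2, v3.1} {v2.1, v3.2} on (v3, v2); out.j = own outer ports
the subtree at beta composes to {out.1, v3.1, v4.1} {out.2} {v1.1} {v1.2} {v2.1, v3.2} {v2.2} {v4.2} on (v1, v3, v2, v4); out.j = own outer ports


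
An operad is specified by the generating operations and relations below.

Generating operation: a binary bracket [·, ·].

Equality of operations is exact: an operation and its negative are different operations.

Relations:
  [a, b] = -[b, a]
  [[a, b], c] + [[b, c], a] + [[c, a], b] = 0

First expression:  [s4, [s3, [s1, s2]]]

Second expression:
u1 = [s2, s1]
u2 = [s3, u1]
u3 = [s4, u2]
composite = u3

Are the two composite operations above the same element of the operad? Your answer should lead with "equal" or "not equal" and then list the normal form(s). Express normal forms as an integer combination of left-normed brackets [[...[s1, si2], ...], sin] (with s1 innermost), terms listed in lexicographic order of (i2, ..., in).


The first expression reduces to [[[s1, s2], s3], s4]
The second expression reduces to -[[[s1, s2], s3], s4]
The normal forms differ: not equal.

not equal; first: [[[s1, s2], s3], s4]; second: -[[[s1, s2], s3], s4]


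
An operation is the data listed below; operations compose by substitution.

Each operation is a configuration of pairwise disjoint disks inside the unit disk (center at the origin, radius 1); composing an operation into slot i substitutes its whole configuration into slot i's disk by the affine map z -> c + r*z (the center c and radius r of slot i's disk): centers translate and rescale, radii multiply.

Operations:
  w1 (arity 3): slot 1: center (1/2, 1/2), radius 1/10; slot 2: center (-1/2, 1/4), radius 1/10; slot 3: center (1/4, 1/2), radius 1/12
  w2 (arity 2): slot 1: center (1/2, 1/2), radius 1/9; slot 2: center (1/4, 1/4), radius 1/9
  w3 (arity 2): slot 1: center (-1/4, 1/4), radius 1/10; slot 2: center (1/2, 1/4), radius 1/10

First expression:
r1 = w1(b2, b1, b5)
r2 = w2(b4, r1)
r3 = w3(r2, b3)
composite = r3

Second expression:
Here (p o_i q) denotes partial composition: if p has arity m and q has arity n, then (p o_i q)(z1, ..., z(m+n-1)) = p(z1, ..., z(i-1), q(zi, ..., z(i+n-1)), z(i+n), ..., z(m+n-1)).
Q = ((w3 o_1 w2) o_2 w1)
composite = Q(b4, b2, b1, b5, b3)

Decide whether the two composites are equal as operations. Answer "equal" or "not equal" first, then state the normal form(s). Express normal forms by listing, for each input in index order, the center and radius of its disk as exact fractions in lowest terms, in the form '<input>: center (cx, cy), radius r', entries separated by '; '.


equal; the common form is b1: center (-83/360, 5/18), radius 1/900; b2: center (-79/360, 101/360), radius 1/900; b3: center (1/2, 1/4), radius 1/10; b4: center (-1/5, 3/10), radius 1/90; b5: center (-2/9, 101/360), radius 1/1080


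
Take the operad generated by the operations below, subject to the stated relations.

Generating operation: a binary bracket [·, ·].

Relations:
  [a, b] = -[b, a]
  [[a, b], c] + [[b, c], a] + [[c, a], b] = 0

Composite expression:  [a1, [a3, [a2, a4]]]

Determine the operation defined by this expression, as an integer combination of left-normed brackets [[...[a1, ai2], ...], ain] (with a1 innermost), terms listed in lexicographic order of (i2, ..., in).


-[[[a1, a2], a4], a3] + [[[a1, a3], a2], a4] - [[[a1, a3], a4], a2] + [[[a1, a4], a2], a3]

Skip Jacobi rewriting: expand, keep a1-initial words, read off terms.
Composite bracket: [a1, [a3, [a2, a4]]]
Applying ab - ba throughout gives 8 signed words (2^3 = 8).
The a1-initial words carry the normal form:
  from a1a2a4a3, sign -1: term -[[[a1, a2], a4], a3]
  from a1a3a2a4, sign +1: term +[[[a1, a3], a2], a4]
  from a1a3a4a2, sign -1: term -[[[a1, a3], a4], a2]
  from a1a4a2a3, sign +1: term +[[[a1, a4], a2], a3]
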